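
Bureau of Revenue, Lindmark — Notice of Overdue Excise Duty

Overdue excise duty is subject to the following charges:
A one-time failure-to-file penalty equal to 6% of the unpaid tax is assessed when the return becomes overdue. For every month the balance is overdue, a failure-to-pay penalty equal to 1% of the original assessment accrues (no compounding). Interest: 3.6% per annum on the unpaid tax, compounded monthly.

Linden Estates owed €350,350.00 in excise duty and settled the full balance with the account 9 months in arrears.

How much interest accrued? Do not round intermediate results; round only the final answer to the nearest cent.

€9,573.76

Interest (3.6%/yr ÷ 12 = 0.3%/month): €350,350.00 × ((1 + 0.003)^9 − 1) = €9,573.7616…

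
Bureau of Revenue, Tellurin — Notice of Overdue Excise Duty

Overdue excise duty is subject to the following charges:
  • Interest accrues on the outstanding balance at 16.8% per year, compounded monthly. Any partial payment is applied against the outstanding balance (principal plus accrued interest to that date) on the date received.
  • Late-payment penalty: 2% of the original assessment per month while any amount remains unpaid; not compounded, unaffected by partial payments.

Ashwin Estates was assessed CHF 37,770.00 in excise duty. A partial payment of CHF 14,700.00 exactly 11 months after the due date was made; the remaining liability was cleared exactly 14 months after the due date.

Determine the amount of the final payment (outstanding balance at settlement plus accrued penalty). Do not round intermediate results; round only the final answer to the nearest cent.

CHF 41,135.32

Monthly rate = 16.8% ÷ 12 = 1.4%
Balance at month 11: CHF 37,770.0000 × (1 + 0.014)^11 = CHF 44,011.3297…
After CHF 14,700.00 payment: CHF 44,011.3297… − CHF 14,700.00 = CHF 29,311.3297…
Balance at month 14: CHF 29,311.3297… × (1 + 0.014)^3 = CHF 30,559.7210…
Penalty: 14 × 2% × CHF 37,770.00 = CHF 10,575.60
Final settlement = outstanding balance + penalty = CHF 30,559.7210… + CHF 10,575.60 = CHF 41,135.32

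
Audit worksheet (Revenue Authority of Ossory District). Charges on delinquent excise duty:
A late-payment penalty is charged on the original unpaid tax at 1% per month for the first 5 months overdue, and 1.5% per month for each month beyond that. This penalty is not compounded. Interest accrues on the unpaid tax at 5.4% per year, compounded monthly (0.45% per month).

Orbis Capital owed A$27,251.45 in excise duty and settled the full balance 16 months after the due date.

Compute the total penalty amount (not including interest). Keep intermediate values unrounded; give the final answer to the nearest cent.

A$5,859.06

Penalty, months 1–5: 5 × 1% × A$27,251.45 = A$1,362.57…
Penalty, months 6–16: 11 × 1.5% × A$27,251.45 = A$4,496.49…
Total penalty = A$1,362.57… + A$4,496.49… = A$5,859.06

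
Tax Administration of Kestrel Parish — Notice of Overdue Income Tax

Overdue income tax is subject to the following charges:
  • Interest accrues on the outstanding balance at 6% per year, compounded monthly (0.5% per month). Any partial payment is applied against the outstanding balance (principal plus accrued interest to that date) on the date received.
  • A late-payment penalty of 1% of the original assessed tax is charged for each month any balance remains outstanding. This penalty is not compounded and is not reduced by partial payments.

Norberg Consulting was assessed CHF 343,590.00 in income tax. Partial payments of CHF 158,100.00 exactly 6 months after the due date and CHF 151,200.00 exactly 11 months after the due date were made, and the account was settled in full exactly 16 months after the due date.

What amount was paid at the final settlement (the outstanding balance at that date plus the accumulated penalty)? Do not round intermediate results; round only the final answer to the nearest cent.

CHF 105,903.57

Balance at month 6: CHF 343,590.0000 × (1 + 0.005)^6 = CHF 354,027.4085…
After CHF 158,100.00 payment: CHF 354,027.4085… − CHF 158,100.00 = CHF 195,927.4085…
Balance at month 11: CHF 195,927.4085… × (1 + 0.005)^5 = CHF 200,874.8210…
After CHF 151,200.00 payment: CHF 200,874.8210… − CHF 151,200.00 = CHF 49,674.8210…
Balance at month 16: CHF 49,674.8210… × (1 + 0.005)^5 = CHF 50,929.1725…
Penalty: 16 × 1% × CHF 343,590.00 = CHF 54,974.40
Final settlement = outstanding balance + penalty = CHF 50,929.1725… + CHF 54,974.40 = CHF 105,903.57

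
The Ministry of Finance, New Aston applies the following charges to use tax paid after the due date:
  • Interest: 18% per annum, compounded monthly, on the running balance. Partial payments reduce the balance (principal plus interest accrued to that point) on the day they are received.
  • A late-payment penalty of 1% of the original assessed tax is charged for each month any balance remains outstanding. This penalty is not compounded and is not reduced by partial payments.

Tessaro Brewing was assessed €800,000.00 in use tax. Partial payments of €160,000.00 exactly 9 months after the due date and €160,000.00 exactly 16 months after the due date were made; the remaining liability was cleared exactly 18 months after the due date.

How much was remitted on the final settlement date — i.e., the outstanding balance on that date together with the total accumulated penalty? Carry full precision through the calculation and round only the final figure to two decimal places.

€842,094.11

Monthly rate = 18% ÷ 12 = 1.5%
Balance at month 9: €800,000.0000 × (1 + 0.015)^9 = €914,711.9803…
After €160,000.00 payment: €914,711.9803… − €160,000.00 = €754,711.9803…
Balance at month 16: €754,711.9803… × (1 + 0.015)^7 = €837,613.2521…
After €160,000.00 payment: €837,613.2521… − €160,000.00 = €677,613.2521…
Balance at month 18: €677,613.2521… × (1 + 0.015)^2 = €698,094.1126…
Penalty: 18 × 1% × €800,000.00 = €144,000.00
Final settlement = outstanding balance + penalty = €698,094.1126… + €144,000.00 = €842,094.11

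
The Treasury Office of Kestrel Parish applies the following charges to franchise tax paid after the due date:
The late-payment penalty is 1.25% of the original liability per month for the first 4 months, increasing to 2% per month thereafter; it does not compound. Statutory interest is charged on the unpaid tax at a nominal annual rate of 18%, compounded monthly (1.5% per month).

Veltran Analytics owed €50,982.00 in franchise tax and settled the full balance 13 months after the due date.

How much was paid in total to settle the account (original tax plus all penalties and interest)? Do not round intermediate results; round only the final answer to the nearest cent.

€73,595.19

Penalty, months 1–4: 4 × 1.25% × €50,982.00 = €2,549.10
Penalty, months 5–13: 9 × 2% × €50,982.00 = €9,176.76
Interest: €50,982.00 × ((1 + 0.015)^13 − 1) = €50,982.00 × 0.2135524… = €10,887.3307…
Total = €50,982.00 + €11,725.8600 + €10,887.3307… = €73,595.19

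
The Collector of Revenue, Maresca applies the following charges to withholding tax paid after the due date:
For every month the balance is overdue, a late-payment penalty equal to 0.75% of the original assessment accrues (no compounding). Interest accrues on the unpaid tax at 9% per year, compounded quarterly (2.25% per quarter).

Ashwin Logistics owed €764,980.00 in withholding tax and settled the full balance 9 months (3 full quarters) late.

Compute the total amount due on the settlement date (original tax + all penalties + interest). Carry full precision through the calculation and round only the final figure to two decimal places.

€869,422.83

Late-payment penalty: 9 × 0.75% × €764,980.00 = €51,636.15
Interest: €764,980.00 × ((1 + 0.0225)^3 − 1) = €764,980.00 × 0.0690301… = €52,806.6770…
Total = €764,980.00 + €51,636.1500 + €52,806.6770… = €869,422.83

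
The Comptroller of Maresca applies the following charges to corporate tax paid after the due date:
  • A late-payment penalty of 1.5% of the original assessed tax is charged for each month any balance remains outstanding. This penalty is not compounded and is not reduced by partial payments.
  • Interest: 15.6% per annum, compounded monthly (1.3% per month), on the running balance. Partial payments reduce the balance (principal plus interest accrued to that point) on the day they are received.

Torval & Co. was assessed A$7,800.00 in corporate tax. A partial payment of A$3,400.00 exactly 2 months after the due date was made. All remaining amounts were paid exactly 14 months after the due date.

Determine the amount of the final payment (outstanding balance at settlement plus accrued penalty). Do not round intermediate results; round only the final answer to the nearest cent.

A$7,014.01

Balance at month 2: A$7,800.0000 × (1 + 0.013)^2 = A$8,004.1182
After A$3,400.00 payment: A$8,004.1182 − A$3,400.00 = A$4,604.1182
Balance at month 14: A$4,604.1182 × (1 + 0.013)^12 = A$5,376.0068…
Penalty: 14 × 1.5% × A$7,800.00 = A$1,638.00
Final settlement = outstanding balance + penalty = A$5,376.0068… + A$1,638.00 = A$7,014.01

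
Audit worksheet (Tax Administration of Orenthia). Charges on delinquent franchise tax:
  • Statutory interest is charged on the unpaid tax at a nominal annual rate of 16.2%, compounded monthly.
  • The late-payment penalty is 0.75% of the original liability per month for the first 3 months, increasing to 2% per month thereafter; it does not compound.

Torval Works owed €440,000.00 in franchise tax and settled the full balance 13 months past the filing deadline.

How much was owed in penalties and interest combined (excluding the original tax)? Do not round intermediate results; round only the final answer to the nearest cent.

Penalty, months 1–3: 3 × 0.75% × €440,000.00 = €9,900.00
Penalty, months 4–13: 10 × 2% × €440,000.00 = €88,000.00
Interest (16.2%/yr ÷ 12 = 1.35%/month): €440,000.00 × ((1 + 0.0135)^13 − 1) = €83,795.1416…
Penalties + interest = €97,900.0000 + €83,795.1416… = €181,695.14

€181,695.14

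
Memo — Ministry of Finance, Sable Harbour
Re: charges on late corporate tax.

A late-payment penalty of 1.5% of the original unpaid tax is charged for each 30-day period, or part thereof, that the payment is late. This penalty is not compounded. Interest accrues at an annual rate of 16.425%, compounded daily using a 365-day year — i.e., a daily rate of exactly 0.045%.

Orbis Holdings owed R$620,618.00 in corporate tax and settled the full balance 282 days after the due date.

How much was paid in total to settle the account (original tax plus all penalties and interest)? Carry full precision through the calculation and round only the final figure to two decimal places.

Penalty periods: ⌈282/30⌉ = 10; penalty = 10 × 1.5% × R$620,618.00 = R$93,092.70
Interest: R$620,618.00 × ((1 + 0.00045)^282 − 1) = R$620,618.00 × 0.13527108… = R$83,951.6648…
Total = R$620,618.00 + R$93,092.7000 + R$83,951.6648… = R$797,662.36

R$797,662.36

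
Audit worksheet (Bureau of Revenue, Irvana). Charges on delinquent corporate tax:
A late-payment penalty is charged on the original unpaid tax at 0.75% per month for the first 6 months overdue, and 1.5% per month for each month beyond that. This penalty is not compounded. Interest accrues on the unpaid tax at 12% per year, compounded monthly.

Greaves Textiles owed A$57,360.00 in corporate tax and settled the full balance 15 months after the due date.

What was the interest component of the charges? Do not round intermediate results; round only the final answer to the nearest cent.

Interest (12%/yr ÷ 12 = 1%/month): A$57,360.00 × ((1 + 0.01)^15 − 1) = A$9,233.1793…

A$9,233.18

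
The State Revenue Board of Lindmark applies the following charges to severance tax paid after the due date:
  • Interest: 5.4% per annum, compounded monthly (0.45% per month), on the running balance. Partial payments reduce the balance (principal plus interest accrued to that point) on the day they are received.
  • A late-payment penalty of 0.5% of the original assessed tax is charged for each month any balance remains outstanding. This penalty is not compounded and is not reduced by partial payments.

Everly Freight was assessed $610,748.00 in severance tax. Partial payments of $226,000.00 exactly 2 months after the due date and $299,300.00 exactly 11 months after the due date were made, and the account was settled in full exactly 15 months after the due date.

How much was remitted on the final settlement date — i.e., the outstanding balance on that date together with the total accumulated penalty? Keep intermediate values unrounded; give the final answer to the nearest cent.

$154,796.06

Balance at month 2: $610,748.0000 × (1 + 0.0045)^2 = $616,257.0996…
After $226,000.00 payment: $616,257.0996… − $226,000.00 = $390,257.0996…
Balance at month 11: $390,257.0996… × (1 + 0.0045)^9 = $406,350.0171…
After $299,300.00 payment: $406,350.0171… − $299,300.00 = $107,050.0171…
Balance at month 15: $107,050.0171… × (1 + 0.0045)^4 = $108,989.9630…
Penalty: 15 × 0.5% × $610,748.00 = $45,806.10
Final settlement = outstanding balance + penalty = $108,989.9630… + $45,806.10 = $154,796.06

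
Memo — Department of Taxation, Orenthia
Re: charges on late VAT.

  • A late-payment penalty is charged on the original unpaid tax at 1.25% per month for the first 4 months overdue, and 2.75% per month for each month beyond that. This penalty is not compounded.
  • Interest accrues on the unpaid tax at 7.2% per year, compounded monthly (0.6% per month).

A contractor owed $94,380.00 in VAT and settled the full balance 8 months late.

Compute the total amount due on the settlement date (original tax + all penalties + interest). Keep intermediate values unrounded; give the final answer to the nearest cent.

$114,107.33

Penalty, months 1–4: 4 × 1.25% × $94,380.00 = $4,719.00
Penalty, months 5–8: 4 × 2.75% × $94,380.00 = $10,381.80
Interest: $94,380.00 × ((1 + 0.006)^8 − 1) = $94,380.00 × 0.0490202… = $4,626.5253…
Total = $94,380.00 + $15,100.8000 + $4,626.5253… = $114,107.33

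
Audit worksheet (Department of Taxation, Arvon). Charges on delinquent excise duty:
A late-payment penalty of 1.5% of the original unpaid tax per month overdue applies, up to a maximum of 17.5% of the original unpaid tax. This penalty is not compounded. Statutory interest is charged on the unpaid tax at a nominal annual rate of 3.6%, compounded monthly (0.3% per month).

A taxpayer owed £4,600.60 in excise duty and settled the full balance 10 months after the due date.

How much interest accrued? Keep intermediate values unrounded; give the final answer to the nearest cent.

Interest: £4,600.60 × ((1 + 0.003)^10 − 1) = £4,600.60 × 0.0304083… = £139.8962…

£139.90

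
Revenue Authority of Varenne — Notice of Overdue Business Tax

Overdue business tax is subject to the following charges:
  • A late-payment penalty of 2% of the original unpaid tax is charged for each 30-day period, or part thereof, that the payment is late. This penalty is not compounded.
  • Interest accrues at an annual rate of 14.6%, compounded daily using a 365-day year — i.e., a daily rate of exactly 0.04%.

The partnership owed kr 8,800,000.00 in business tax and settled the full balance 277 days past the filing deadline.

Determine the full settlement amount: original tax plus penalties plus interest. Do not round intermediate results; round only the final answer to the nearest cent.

Penalty periods: ⌈277/30⌉ = 10; penalty = 10 × 2% × kr 8,800,000.00 = kr 1,760,000.00
Interest: kr 8,800,000.00 × ((1 + 0.0004)^277 − 1) = kr 8,800,000.00 × 0.11714670… = kr 1,030,890.9651…
Total = kr 8,800,000.00 + kr 1,760,000.0000 + kr 1,030,890.9651… = kr 11,590,890.97

kr 11,590,890.97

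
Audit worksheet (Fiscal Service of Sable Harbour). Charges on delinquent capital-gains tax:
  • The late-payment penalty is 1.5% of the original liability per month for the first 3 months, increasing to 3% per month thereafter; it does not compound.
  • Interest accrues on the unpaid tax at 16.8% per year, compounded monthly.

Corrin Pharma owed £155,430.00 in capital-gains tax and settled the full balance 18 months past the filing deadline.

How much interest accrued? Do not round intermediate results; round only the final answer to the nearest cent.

Interest (16.8%/yr ÷ 12 = 1.4%/month): £155,430.00 × ((1 + 0.014)^18 − 1) = £44,196.4285…

£44,196.43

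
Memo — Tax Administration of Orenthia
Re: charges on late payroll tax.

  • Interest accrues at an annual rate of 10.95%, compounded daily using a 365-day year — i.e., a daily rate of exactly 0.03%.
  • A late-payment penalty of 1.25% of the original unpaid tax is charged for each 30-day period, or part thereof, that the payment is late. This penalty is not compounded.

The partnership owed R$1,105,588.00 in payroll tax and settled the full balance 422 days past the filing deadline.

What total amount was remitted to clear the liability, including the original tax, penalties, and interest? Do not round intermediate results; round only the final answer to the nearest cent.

Penalty periods: ⌈422/30⌉ = 15; penalty = 15 × 1.25% × R$1,105,588.00 = R$207,297.75
Interest: R$1,105,588.00 × ((1 + 0.0003)^422 − 1) = R$1,105,588.00 × 0.13494139… = R$149,189.5852…
Total = R$1,105,588.00 + R$207,297.7500 + R$149,189.5852… = R$1,462,075.34

R$1,462,075.34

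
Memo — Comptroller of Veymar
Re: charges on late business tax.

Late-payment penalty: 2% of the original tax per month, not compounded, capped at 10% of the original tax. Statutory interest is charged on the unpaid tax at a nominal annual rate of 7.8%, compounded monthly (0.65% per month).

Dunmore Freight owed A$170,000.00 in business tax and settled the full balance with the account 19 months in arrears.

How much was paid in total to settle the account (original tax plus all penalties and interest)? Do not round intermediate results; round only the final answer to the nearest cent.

A$209,269.65

Penalty (uncapped): 19 × 2% × A$170,000.00 = A$64,600.00; cap = 10% × A$170,000.00 = A$17,000.00 → penalty = A$17,000.00
Interest: A$170,000.00 × ((1 + 0.0065)^19 − 1) = A$170,000.00 × 0.1309979… = A$22,269.6460…
Total = A$170,000.00 + A$17,000.0000 + A$22,269.6460… = A$209,269.65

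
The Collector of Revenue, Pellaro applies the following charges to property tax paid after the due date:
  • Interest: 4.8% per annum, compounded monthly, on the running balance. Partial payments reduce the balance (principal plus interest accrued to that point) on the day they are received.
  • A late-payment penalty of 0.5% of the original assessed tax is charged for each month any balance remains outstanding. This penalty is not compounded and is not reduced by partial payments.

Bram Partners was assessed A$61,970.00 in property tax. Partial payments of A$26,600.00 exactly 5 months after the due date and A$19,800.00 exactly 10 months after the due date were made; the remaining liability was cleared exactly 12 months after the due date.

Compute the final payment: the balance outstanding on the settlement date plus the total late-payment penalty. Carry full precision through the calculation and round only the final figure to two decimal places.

Monthly rate = 4.8% ÷ 12 = 0.4%
Balance at month 5: A$61,970.0000 × (1 + 0.004)^5 = A$63,219.3549…
After A$26,600.00 payment: A$63,219.3549… − A$26,600.00 = A$36,619.3549…
Balance at month 10: A$36,619.3549… × (1 + 0.004)^5 = A$37,357.6246…
After A$19,800.00 payment: A$37,357.6246… − A$19,800.00 = A$17,557.6246…
Balance at month 12: A$17,557.6246… × (1 + 0.004)^2 = A$17,698.3665…
Penalty: 12 × 0.5% × A$61,970.00 = A$3,718.20
Final settlement = outstanding balance + penalty = A$17,698.3665… + A$3,718.20 = A$21,416.57

A$21,416.57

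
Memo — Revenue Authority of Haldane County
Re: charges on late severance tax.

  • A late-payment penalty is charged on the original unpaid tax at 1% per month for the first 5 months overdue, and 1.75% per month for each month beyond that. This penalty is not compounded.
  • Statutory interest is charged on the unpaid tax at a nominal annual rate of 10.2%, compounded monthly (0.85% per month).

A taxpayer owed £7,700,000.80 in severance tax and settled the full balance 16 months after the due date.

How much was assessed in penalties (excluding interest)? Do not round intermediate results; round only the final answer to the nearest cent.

£1,867,250.19

Penalty, months 1–5: 5 × 1% × £7,700,000.80 = £385,000.04
Penalty, months 6–16: 11 × 1.75% × £7,700,000.80 = £1,482,250.15…
Total penalty = £385,000.04 + £1,482,250.15… = £1,867,250.19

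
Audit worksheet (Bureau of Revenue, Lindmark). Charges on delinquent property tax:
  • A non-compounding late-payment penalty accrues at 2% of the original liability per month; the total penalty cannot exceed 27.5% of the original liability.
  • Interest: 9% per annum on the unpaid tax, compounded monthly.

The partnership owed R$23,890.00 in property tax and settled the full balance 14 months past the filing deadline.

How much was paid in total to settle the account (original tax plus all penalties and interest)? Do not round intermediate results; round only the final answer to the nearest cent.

R$33,094.23

Penalty (uncapped): 14 × 2% × R$23,890.00 = R$6,689.20; cap = 27.5% × R$23,890.00 = R$6,569.75 → penalty = R$6,569.75
Interest (9%/yr ÷ 12 = 0.75%/month): R$23,890.00 × ((1 + 0.0075)^14 − 1) = R$2,634.4824…
Total = R$23,890.00 + R$6,569.7500 + R$2,634.4824… = R$33,094.23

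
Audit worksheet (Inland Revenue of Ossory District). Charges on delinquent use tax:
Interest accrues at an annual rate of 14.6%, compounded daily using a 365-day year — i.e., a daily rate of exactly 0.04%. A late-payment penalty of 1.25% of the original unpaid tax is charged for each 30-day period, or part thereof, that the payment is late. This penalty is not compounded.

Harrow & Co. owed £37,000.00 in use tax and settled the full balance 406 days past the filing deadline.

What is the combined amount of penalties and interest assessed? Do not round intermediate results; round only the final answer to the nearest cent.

Penalty periods: ⌈406/30⌉ = 14; penalty = 14 × 1.25% × £37,000.00 = £6,475.00
Interest: £37,000.00 × ((1 + 0.0004)^406 − 1) = £37,000.00 × 0.17629248… = £6,522.8219…
Penalties + interest = £6,475.0000 + £6,522.8219… = £12,997.82

£12,997.82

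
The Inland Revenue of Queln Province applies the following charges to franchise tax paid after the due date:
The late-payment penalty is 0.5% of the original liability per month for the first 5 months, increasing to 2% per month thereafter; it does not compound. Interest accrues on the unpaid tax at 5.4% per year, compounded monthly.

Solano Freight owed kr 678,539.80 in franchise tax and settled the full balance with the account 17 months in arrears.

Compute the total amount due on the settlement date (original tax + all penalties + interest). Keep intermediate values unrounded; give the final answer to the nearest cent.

Penalty, months 1–5: 5 × 0.5% × kr 678,539.80 = kr 16,963.50…
Penalty, months 6–17: 12 × 2% × kr 678,539.80 = kr 162,849.55…
Interest (5.4%/yr ÷ 12 = 0.45%/month): kr 678,539.80 × ((1 + 0.0045)^17 − 1) = kr 53,819.7091…
Total = kr 678,539.80 + kr 179,813.0470 + kr 53,819.7091… = kr 912,172.56

kr 912,172.56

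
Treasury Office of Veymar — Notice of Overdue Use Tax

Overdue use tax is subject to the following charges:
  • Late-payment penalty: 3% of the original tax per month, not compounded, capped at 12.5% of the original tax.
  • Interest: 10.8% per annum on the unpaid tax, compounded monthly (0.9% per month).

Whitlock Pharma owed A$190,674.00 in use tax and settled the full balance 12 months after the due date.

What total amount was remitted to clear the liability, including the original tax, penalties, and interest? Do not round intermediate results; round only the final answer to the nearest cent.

Penalty (uncapped): 12 × 3% × A$190,674.00 = A$68,642.64; cap = 12.5% × A$190,674.00 = A$23,834.25 → penalty = A$23,834.25
Interest: A$190,674.00 × ((1 + 0.009)^12 − 1) = A$190,674.00 × 0.1135097… = A$21,643.3438…
Total = A$190,674.00 + A$23,834.2500 + A$21,643.3438… = A$236,151.59

A$236,151.59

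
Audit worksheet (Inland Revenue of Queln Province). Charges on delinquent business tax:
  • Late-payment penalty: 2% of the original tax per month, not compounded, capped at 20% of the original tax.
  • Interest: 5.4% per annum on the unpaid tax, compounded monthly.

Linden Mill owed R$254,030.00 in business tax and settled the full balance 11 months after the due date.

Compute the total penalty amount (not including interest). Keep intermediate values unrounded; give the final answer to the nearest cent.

Penalty (uncapped): 11 × 2% × R$254,030.00 = R$55,886.60; cap = 20% × R$254,030.00 = R$50,806.00 → penalty = R$50,806.00

R$50,806.00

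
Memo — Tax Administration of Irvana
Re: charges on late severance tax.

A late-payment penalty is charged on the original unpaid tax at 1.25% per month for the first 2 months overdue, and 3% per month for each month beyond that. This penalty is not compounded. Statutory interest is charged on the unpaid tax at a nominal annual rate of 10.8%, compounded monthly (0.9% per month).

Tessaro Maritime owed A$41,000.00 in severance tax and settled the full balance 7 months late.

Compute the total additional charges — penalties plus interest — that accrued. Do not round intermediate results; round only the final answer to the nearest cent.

Penalty, months 1–2: 2 × 1.25% × A$41,000.00 = A$1,025.00
Penalty, months 3–7: 5 × 3% × A$41,000.00 = A$6,150.00
Interest: A$41,000.00 × ((1 + 0.009)^7 − 1) = A$41,000.00 × 0.0647267… = A$2,653.7966…
Penalties + interest = A$7,175.0000 + A$2,653.7966… = A$9,828.80

A$9,828.80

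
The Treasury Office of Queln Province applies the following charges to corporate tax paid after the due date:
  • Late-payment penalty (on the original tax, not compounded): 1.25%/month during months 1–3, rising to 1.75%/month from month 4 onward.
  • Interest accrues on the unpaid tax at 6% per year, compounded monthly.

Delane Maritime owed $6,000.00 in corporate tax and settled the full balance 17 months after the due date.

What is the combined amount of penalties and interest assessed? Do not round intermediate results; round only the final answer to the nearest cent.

$2,225.92

Penalty, months 1–3: 3 × 1.25% × $6,000.00 = $225.00
Penalty, months 4–17: 14 × 1.75% × $6,000.00 = $1,470.00
Interest (6%/yr ÷ 12 = 0.5%/month): $6,000.00 × ((1 + 0.005)^17 − 1) = $530.9190…
Penalties + interest = $1,695.0000 + $530.9190… = $2,225.92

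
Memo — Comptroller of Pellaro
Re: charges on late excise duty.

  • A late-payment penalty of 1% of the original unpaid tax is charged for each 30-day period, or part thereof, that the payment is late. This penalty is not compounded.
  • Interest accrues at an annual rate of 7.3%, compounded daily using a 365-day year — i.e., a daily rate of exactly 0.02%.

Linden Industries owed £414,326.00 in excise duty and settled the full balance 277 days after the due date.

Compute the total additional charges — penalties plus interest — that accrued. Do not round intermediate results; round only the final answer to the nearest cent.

£65,031.56

Penalty periods: ⌈277/30⌉ = 10; penalty = 10 × 1% × £414,326.00 = £41,432.60
Interest: £414,326.00 × ((1 + 0.0002)^277 − 1) = £414,326.00 × 0.05695746… = £23,598.9569…
Penalties + interest = £41,432.6000 + £23,598.9569… = £65,031.56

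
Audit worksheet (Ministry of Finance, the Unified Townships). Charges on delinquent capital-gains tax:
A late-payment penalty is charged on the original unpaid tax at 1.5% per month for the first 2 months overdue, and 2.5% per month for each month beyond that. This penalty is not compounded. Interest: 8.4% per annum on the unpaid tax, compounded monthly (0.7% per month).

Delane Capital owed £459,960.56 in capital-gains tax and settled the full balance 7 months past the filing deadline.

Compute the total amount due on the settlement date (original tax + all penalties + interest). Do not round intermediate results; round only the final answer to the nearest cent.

£554,271.37

Penalty, months 1–2: 2 × 1.5% × £459,960.56 = £13,798.82…
Penalty, months 3–7: 5 × 2.5% × £459,960.56 = £57,495.07
Interest: £459,960.56 × ((1 + 0.007)^7 − 1) = £459,960.56 × 0.0500411… = £23,016.9275…
Total = £459,960.56 + £71,293.8868 + £23,016.9275… = £554,271.37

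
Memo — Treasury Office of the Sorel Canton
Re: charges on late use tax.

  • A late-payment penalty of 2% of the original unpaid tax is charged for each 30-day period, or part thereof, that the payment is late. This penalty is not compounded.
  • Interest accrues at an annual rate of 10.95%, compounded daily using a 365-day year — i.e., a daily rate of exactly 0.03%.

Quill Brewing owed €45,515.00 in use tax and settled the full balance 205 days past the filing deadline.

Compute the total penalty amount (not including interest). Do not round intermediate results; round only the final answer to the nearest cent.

Penalty periods: ⌈205/30⌉ = 7; penalty = 7 × 2% × €45,515.00 = €6,372.10

€6,372.10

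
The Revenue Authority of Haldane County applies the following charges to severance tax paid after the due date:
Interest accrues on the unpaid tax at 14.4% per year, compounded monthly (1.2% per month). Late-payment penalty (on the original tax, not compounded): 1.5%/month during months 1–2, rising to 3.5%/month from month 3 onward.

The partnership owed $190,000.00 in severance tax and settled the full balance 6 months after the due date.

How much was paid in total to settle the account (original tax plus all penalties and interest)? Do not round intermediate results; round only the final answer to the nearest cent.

$236,397.03

Penalty, months 1–2: 2 × 1.5% × $190,000.00 = $5,700.00
Penalty, months 3–6: 4 × 3.5% × $190,000.00 = $26,600.00
Interest: $190,000.00 × ((1 + 0.012)^6 − 1) = $190,000.00 × 0.0741949… = $14,097.0258…
Total = $190,000.00 + $32,300.0000 + $14,097.0258… = $236,397.03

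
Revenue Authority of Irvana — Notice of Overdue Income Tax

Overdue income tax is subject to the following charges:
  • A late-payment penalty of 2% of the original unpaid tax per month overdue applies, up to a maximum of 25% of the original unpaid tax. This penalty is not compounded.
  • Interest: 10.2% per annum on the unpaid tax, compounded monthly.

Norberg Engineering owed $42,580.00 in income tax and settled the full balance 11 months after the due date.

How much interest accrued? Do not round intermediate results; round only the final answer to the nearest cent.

$4,154.82

Interest (10.2%/yr ÷ 12 = 0.85%/month): $42,580.00 × ((1 + 0.0085)^11 − 1) = $4,154.8212…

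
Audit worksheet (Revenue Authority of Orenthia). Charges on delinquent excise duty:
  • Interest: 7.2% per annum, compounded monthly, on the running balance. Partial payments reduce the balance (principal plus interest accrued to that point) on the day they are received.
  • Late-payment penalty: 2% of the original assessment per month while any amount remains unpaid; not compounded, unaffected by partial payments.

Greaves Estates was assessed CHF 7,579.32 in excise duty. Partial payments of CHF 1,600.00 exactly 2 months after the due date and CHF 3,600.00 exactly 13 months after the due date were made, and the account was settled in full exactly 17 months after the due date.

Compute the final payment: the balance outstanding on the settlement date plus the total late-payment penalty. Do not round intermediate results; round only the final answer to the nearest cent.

CHF 5,530.24

Monthly rate = 7.2% ÷ 12 = 0.6%
Balance at month 2: CHF 7,579.3200 × (1 + 0.006)^2 = CHF 7,670.5447…
After CHF 1,600.00 payment: CHF 7,670.5447… − CHF 1,600.00 = CHF 6,070.5447…
Balance at month 13: CHF 6,070.5447… × (1 + 0.006)^11 = CHF 6,483.4393…
After CHF 3,600.00 payment: CHF 6,483.4393… − CHF 3,600.00 = CHF 2,883.4393…
Balance at month 17: CHF 2,883.4393… × (1 + 0.006)^4 = CHF 2,953.2672…
Penalty: 17 × 2% × CHF 7,579.32 = CHF 2,576.97…
Final settlement = outstanding balance + penalty = CHF 2,953.2672… + CHF 2,576.97… = CHF 5,530.24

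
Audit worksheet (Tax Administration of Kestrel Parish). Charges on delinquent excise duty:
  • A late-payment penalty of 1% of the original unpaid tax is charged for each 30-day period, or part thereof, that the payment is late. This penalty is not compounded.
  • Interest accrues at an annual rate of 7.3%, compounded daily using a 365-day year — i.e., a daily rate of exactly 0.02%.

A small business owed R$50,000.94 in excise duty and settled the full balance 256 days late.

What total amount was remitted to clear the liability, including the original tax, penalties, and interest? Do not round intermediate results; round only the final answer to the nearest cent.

Penalty periods: ⌈256/30⌉ = 9; penalty = 9 × 1% × R$50,000.94 = R$4,500.08…
Interest: R$50,000.94 × ((1 + 0.0002)^256 − 1) = R$50,000.94 × 0.05252799… = R$2,626.4489…
Total = R$50,000.94 + R$4,500.0846 + R$2,626.4489… = R$57,127.47

R$57,127.47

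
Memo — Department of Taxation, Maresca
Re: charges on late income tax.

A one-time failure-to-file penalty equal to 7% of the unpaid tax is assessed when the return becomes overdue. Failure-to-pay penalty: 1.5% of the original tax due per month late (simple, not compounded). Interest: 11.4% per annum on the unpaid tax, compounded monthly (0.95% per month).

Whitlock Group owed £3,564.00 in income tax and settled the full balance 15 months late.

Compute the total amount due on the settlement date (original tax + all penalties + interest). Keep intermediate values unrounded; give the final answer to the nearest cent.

Failure-to-file penalty: 7% × £3,564.00 = £249.48
Failure-to-pay penalty = 1.5% × £3,564.00 × 15 mo = £801.90
Interest: £3,564.00 × ((1 + 0.0095)^15 − 1) = £3,564.00 × 0.1523777… = £543.0742…
Total = £3,564.00 + £1,051.3800 + £543.0742… = £5,158.45

£5,158.45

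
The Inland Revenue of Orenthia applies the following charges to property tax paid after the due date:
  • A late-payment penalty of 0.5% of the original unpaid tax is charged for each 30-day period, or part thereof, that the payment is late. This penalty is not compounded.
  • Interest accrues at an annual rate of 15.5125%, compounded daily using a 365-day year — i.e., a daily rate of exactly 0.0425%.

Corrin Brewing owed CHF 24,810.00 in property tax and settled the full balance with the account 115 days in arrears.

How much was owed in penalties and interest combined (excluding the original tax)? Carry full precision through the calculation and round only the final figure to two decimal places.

CHF 1,738.64

Penalty periods: ⌈115/30⌉ = 4; penalty = 4 × 0.5% × CHF 24,810.00 = CHF 496.20
Interest: CHF 24,810.00 × ((1 + 0.000425)^115 − 1) = CHF 24,810.00 × 0.05007818… = CHF 1,242.4396…
Penalties + interest = CHF 496.2000 + CHF 1,242.4396… = CHF 1,738.64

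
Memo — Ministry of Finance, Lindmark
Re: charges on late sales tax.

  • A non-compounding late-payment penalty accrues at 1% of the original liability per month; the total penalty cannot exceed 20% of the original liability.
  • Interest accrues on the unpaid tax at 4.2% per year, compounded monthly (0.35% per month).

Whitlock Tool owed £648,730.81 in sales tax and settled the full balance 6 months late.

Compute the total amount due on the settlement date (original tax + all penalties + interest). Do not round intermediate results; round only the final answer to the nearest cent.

£701,397.77

Penalty: 6 × 1% × £648,730.81 = £38,923.85… (below the 20% cap of £129,746.16…)
Interest: £648,730.81 × ((1 + 0.0035)^6 − 1) = £648,730.81 × 0.0211846… = £13,743.1090…
Total = £648,730.81 + £38,923.8486 + £13,743.1090… = £701,397.77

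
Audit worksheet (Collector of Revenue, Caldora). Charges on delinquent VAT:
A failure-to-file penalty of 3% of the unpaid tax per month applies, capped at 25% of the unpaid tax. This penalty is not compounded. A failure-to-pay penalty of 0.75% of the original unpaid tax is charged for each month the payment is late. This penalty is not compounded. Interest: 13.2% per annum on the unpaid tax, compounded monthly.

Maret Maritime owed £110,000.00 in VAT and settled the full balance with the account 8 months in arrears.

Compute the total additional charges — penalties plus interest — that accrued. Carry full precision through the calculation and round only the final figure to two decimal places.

£43,060.99

Failure-to-file: 8 × 3% × £110,000.00 = £26,400.00 (under the 25% cap)
Failure-to-pay penalty = 0.75% × £110,000.00 × 8 mo = £6,600.00
Interest (13.2%/yr ÷ 12 = 1.1%/month): £110,000.00 × ((1 + 0.011)^8 − 1) = £10,060.9927…
Penalties + interest = £33,000.0000 + £10,060.9927… = £43,060.99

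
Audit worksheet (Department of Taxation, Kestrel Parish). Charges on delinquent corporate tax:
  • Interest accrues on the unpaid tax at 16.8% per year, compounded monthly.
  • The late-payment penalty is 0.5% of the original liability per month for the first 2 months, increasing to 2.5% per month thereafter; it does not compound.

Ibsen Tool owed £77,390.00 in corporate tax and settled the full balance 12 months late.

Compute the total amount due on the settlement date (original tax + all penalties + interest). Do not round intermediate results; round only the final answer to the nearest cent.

Penalty, months 1–2: 2 × 0.5% × £77,390.00 = £773.90
Penalty, months 3–12: 10 × 2.5% × £77,390.00 = £19,347.50
Interest (16.8%/yr ÷ 12 = 1.4%/month): £77,390.00 × ((1 + 0.014)^12 − 1) = £14,050.8610…
Total = £77,390.00 + £20,121.4000 + £14,050.8610… = £111,562.26

£111,562.26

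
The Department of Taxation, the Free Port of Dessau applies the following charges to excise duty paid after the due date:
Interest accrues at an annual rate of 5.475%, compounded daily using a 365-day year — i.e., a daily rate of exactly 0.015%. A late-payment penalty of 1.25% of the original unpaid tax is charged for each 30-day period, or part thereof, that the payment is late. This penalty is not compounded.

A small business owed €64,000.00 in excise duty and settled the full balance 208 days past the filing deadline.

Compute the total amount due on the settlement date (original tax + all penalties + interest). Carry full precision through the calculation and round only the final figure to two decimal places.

€71,628.12

Penalty periods: ⌈208/30⌉ = 7; penalty = 7 × 1.25% × €64,000.00 = €5,600.00
Interest: €64,000.00 × ((1 + 0.00015)^208 − 1) = €64,000.00 × 0.03168941… = €2,028.1221…
Total = €64,000.00 + €5,600.0000 + €2,028.1221… = €71,628.12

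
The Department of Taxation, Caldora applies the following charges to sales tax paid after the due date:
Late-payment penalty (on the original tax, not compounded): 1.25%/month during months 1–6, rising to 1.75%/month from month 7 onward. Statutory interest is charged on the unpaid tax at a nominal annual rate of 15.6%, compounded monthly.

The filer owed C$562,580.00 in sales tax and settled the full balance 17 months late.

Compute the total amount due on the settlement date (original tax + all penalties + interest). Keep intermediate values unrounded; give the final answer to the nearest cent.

C$851,210.71

Penalty, months 1–6: 6 × 1.25% × C$562,580.00 = C$42,193.50
Penalty, months 7–17: 11 × 1.75% × C$562,580.00 = C$108,296.65
Interest (15.6%/yr ÷ 12 = 1.3%/month): C$562,580.00 × ((1 + 0.013)^17 − 1) = C$138,140.5591…
Total = C$562,580.00 + C$150,490.1500 + C$138,140.5591… = C$851,210.71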